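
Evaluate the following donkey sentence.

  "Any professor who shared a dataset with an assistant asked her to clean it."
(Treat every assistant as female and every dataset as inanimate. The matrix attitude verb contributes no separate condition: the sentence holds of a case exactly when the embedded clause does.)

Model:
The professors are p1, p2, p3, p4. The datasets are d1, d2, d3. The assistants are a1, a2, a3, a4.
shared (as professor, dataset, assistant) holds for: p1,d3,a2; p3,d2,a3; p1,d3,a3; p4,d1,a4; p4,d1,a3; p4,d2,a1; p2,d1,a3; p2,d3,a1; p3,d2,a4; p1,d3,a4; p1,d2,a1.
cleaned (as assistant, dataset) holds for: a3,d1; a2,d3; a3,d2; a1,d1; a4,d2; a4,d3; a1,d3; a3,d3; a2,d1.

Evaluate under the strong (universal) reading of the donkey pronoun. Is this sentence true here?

"her" takes "an assistant" as antecedent and "it" takes "a dataset"; both are donkey pronouns co-varying with the restrictor.
Strong reading: for every (p,d,a) with shared(p,d,a), cleaned(a,d).
Restrictor triples: (p1,d2,a1)→cleaned(a1,d2) ✗  (p1,d3,a2)→cleaned(a2,d3) ✓  (p1,d3,a3)→cleaned(a3,d3) ✓  (p1,d3,a4)→cleaned(a4,d3) ✓  (p2,d1,a3)→cleaned(a3,d1) ✓  (p2,d3,a1)→cleaned(a1,d3) ✓  (p3,d2,a3)→cleaned(a3,d2) ✓  (p3,d2,a4)→cleaned(a4,d2) ✓  (p4,d1,a3)→cleaned(a3,d1) ✓  (p4,d1,a4)→cleaned(a4,d1) ✗  (p4,d2,a1)→cleaned(a1,d2) ✗
Counterexample: (p1,d2,a1) — cleaned(a1,d2) does not hold.

False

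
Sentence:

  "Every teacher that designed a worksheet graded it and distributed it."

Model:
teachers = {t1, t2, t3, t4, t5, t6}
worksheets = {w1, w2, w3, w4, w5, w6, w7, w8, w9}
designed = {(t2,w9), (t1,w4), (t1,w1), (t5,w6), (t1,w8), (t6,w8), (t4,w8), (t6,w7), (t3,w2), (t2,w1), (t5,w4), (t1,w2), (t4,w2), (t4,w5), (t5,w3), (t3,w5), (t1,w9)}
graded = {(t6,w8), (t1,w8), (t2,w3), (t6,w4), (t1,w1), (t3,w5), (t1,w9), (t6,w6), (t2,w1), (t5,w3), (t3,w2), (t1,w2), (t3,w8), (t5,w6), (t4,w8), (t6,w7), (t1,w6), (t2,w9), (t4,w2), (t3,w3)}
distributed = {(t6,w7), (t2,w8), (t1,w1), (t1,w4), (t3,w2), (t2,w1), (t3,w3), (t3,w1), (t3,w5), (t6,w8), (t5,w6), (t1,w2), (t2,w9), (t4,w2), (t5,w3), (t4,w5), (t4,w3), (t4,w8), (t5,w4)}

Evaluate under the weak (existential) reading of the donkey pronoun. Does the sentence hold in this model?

True

"it" takes "a worksheet" as antecedent — a donkey pronoun bound across the clause boundary.
Weak reading: every teacher t with some designed-worksheet has at least one designed-worksheet w such that graded(t,w) ∧ distributed(t,w).
Per teacher: t1:✓  t2:✓  t3:✓  t4:✓  t5:✓  t6:✓
Every teacher in the restrictor has a witness.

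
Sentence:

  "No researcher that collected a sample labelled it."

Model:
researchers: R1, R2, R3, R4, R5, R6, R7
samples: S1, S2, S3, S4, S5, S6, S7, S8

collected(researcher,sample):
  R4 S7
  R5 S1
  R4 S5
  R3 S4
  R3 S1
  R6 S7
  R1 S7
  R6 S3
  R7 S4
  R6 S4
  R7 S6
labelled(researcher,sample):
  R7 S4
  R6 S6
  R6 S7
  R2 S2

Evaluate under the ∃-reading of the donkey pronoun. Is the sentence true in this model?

"it" takes "a sample" as antecedent — a donkey pronoun bound across the clause boundary.
Truth condition: for no (r,s) with collected(r,s) does labelled(r,s) hold.
Restrictor pairs — does the scope hold? (R1,S7):fails  (R3,S1):fails  (R3,S4):fails  (R4,S5):fails  (R4,S7):fails  (R5,S1):fails  (R6,S3):fails  (R6,S4):fails  (R6,S7):holds  (R7,S4):holds  (R7,S6):fails
Scope holds for 2 pair(s), so the sentence is false.

False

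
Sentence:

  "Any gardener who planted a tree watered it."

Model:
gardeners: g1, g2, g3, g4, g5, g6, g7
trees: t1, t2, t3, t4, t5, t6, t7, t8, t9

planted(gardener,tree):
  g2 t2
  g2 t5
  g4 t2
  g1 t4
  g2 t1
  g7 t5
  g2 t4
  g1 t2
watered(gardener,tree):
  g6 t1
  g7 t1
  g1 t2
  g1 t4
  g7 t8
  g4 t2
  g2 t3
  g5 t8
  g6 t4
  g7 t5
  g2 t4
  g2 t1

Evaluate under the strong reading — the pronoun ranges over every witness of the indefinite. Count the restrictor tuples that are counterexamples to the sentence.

"it" takes "a tree" as antecedent — a donkey pronoun bound across the clause boundary.
Strong reading: for every (g,t) with planted(g,t), watered(g,t).
Restrictor pairs: (g1,t2) ✓  (g1,t4) ✓  (g2,t1) ✓  (g2,t2) ✗  (g2,t4) ✓  (g2,t5) ✗  (g4,t2) ✓  (g7,t5) ✓
Counterexamples (restrictor pairs failing the scope): 2.

2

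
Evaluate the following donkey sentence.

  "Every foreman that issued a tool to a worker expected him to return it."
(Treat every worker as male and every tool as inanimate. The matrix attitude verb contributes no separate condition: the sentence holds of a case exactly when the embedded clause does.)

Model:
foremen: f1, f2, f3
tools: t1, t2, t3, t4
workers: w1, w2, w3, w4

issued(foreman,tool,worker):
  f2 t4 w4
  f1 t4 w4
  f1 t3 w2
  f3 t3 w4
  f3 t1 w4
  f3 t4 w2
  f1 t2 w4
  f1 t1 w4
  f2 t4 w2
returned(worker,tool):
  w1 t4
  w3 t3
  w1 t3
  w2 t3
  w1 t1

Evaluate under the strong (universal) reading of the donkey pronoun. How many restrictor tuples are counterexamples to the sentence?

"him" takes "a worker" as antecedent and "it" takes "a tool"; both are donkey pronouns co-varying with the restrictor.
Strong reading: for every (f,t,w) with issued(f,t,w), returned(w,t).
Restrictor triples: (f1,t1,w4)→returned(w4,t1) ✗  (f1,t2,w4)→returned(w4,t2) ✗  (f1,t3,w2)→returned(w2,t3) ✓  (f1,t4,w4)→returned(w4,t4) ✗  (f2,t4,w2)→returned(w2,t4) ✗  (f2,t4,w4)→returned(w4,t4) ✗  (f3,t1,w4)→returned(w4,t1) ✗  (f3,t3,w4)→returned(w4,t3) ✗  (f3,t4,w2)→returned(w2,t4) ✗
Counterexamples (restrictor triples failing the scope): 8.

8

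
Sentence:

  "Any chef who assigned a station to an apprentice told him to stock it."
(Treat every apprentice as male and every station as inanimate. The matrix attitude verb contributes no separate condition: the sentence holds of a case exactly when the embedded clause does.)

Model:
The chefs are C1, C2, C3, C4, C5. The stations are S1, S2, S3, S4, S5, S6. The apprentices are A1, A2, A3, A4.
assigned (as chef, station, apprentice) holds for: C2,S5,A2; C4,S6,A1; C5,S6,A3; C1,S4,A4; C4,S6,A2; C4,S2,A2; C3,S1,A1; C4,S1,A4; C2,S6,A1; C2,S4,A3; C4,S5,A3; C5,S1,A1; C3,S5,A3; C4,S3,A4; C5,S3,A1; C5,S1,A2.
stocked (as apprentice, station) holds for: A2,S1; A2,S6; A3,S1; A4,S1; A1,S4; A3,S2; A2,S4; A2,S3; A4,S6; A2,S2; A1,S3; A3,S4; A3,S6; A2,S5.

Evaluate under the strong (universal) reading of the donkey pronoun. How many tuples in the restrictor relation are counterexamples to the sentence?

8

"him" takes "an apprentice" as antecedent and "it" takes "a station"; both are donkey pronouns co-varying with the restrictor.
Strong reading: for every (c,s,a) with assigned(c,s,a), stocked(a,s).
Restrictor triples: (C1,S4,A4)→stocked(A4,S4) ✗  (C2,S4,A3)→stocked(A3,S4) ✓  (C2,S5,A2)→stocked(A2,S5) ✓  (C2,S6,A1)→stocked(A1,S6) ✗  (C3,S1,A1)→stocked(A1,S1) ✗  (C3,S5,A3)→stocked(A3,S5) ✗  (C4,S1,A4)→stocked(A4,S1) ✓  (C4,S2,A2)→stocked(A2,S2) ✓  (C4,S3,A4)→stocked(A4,S3) ✗  (C4,S5,A3)→stocked(A3,S5) ✗  (C4,S6,A1)→stocked(A1,S6) ✗  (C4,S6,A2)→stocked(A2,S6) ✓  (C5,S1,A1)→stocked(A1,S1) ✗  (C5,S1,A2)→stocked(A2,S1) ✓  (C5,S3,A1)→stocked(A1,S3) ✓  (C5,S6,A3)→stocked(A3,S6) ✓
Counterexamples (restrictor triples failing the scope): 8.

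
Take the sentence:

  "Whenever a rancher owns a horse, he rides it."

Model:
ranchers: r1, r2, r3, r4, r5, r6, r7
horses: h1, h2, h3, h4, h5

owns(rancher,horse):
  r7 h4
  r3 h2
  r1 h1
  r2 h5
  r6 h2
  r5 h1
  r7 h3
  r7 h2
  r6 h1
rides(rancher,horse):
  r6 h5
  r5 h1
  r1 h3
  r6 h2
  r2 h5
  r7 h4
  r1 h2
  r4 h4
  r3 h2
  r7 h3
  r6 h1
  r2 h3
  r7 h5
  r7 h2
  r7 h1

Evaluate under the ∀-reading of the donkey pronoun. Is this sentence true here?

"it" takes "a horse" as antecedent — a donkey pronoun bound across the clause boundary.
Strong reading: for every (r,h) with owns(r,h), rides(r,h).
Restrictor pairs: (r1,h1) ✗  (r2,h5) ✓  (r3,h2) ✓  (r5,h1) ✓  (r6,h1) ✓  (r6,h2) ✓  (r7,h2) ✓  (r7,h3) ✓  (r7,h4) ✓
Counterexample: (r1,h1) is in owns but fails the scope.

False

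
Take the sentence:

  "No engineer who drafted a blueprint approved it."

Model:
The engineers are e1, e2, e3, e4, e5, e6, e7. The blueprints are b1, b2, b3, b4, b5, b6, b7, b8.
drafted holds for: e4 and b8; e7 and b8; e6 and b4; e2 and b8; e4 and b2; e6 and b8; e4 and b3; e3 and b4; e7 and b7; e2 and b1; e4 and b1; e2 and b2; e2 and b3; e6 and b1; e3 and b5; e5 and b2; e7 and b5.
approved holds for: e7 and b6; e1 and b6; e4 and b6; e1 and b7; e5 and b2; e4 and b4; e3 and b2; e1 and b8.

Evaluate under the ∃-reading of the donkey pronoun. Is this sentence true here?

"it" takes "a blueprint" as antecedent — a donkey pronoun bound across the clause boundary.
Truth condition: for no (e,b) with drafted(e,b) does approved(e,b) hold.
Restrictor pairs — does the scope hold? (e2,b1):fails  (e2,b2):fails  (e2,b3):fails  (e2,b8):fails  (e3,b4):fails  (e3,b5):fails  (e4,b1):fails  (e4,b2):fails  (e4,b3):fails  (e4,b8):fails  (e5,b2):holds  (e6,b1):fails  (e6,b4):fails  (e6,b8):fails  (e7,b5):fails  (e7,b7):fails  (e7,b8):fails
Scope holds for 1 pair(s), so the sentence is false.

False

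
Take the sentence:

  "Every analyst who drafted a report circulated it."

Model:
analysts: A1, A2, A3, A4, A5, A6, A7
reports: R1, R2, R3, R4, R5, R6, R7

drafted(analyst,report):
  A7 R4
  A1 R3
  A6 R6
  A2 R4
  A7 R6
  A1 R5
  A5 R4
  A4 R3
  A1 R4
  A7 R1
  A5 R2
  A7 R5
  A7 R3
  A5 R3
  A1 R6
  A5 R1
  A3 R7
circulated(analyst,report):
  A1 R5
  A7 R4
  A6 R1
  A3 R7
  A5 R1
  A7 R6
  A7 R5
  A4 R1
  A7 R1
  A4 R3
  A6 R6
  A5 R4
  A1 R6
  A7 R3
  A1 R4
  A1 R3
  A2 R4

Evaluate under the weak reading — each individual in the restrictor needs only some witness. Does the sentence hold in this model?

True

"it" takes "a report" as antecedent — a donkey pronoun bound across the clause boundary.
Weak reading: every analyst a with some drafted-report has at least one drafted-report r such that circulated(a,r).
Per analyst: A1:✓  A2:✓  A3:✓  A4:✓  A5:✓  A6:✓  A7:✓
Every analyst in the restrictor has a witness.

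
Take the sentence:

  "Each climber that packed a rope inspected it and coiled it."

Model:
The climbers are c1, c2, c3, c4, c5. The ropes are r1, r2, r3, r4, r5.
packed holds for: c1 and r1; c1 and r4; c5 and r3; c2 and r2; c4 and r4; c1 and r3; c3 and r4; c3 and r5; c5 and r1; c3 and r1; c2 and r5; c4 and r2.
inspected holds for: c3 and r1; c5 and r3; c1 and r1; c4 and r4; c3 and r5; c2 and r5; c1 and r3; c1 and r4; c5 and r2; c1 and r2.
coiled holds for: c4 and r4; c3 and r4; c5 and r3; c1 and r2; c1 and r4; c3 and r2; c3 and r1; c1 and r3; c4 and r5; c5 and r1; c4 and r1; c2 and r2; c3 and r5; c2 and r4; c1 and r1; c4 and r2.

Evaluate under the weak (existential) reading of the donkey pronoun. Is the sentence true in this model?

False

"it" takes "a rope" as antecedent — a donkey pronoun bound across the clause boundary.
Weak reading: every climber c with some packed-rope has at least one packed-rope r such that inspected(c,r) ∧ coiled(c,r).
Per climber: c1:✓  c2:✗  c3:✓  c4:✓  c5:✓
c2 has no witness among its packed-ropes.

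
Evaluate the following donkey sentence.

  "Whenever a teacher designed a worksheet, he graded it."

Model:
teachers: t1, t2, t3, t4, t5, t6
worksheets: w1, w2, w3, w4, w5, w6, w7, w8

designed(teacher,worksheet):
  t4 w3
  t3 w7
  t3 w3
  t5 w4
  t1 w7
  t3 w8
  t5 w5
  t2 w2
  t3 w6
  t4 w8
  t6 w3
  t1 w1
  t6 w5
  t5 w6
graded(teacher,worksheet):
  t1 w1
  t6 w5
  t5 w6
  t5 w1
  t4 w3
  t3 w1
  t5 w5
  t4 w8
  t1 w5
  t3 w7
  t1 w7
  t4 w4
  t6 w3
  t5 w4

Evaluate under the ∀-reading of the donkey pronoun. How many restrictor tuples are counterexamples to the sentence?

"it" takes "a worksheet" as antecedent — a donkey pronoun bound across the clause boundary.
Strong reading: for every (t,w) with designed(t,w), graded(t,w).
Restrictor pairs: (t1,w1) ✓  (t1,w7) ✓  (t2,w2) ✗  (t3,w3) ✗  (t3,w6) ✗  (t3,w7) ✓  (t3,w8) ✗  (t4,w3) ✓  (t4,w8) ✓  (t5,w4) ✓  (t5,w5) ✓  (t5,w6) ✓  (t6,w3) ✓  (t6,w5) ✓
Counterexamples (restrictor pairs failing the scope): 4.

4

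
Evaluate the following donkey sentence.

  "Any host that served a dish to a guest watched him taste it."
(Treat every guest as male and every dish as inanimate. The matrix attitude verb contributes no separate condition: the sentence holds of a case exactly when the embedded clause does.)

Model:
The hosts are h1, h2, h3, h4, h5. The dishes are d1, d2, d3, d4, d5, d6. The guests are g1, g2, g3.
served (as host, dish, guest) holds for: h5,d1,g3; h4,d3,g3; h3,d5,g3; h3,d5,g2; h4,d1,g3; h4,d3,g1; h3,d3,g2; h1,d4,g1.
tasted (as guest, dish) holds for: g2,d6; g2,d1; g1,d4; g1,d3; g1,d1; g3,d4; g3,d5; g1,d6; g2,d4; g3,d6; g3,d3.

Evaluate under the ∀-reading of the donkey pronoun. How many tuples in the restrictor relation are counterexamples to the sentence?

"him" takes "a guest" as antecedent and "it" takes "a dish"; both are donkey pronouns co-varying with the restrictor.
Strong reading: for every (h,d,g) with served(h,d,g), tasted(g,d).
Restrictor triples: (h1,d4,g1)→tasted(g1,d4) ✓  (h3,d3,g2)→tasted(g2,d3) ✗  (h3,d5,g2)→tasted(g2,d5) ✗  (h3,d5,g3)→tasted(g3,d5) ✓  (h4,d1,g3)→tasted(g3,d1) ✗  (h4,d3,g1)→tasted(g1,d3) ✓  (h4,d3,g3)→tasted(g3,d3) ✓  (h5,d1,g3)→tasted(g3,d1) ✗
Counterexamples (restrictor triples failing the scope): 4.

4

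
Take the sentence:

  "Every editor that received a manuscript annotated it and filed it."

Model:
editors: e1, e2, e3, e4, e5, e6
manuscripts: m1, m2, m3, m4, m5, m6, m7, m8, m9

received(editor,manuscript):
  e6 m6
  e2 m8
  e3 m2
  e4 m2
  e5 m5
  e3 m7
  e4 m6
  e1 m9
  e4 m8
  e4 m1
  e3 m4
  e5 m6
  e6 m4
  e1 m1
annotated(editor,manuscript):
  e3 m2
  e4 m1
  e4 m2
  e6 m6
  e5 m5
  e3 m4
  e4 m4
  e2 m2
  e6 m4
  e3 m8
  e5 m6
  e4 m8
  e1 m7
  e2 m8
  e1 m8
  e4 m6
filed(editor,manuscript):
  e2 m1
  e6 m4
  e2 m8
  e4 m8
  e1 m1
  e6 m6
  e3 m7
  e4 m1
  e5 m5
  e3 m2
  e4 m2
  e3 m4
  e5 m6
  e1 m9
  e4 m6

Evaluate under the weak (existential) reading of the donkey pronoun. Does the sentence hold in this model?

"it" takes "a manuscript" as antecedent — a donkey pronoun bound across the clause boundary.
Weak reading: every editor e with some received-manuscript has at least one received-manuscript m such that annotated(e,m) ∧ filed(e,m).
Per editor: e1:✗  e2:✓  e3:✓  e4:✓  e5:✓  e6:✓
e1 has no witness among its received-manuscripts.

False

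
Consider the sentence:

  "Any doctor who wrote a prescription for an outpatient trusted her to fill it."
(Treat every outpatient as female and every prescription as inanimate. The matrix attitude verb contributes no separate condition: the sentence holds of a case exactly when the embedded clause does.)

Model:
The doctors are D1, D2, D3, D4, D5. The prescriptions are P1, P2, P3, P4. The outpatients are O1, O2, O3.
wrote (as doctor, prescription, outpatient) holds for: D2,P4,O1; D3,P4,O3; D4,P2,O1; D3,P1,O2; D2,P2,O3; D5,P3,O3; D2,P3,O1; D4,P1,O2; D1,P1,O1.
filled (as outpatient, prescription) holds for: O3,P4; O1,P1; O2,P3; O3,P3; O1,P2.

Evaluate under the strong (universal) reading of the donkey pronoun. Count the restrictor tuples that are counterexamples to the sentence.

5

"her" takes "an outpatient" as antecedent and "it" takes "a prescription"; both are donkey pronouns co-varying with the restrictor.
Strong reading: for every (d,p,o) with wrote(d,p,o), filled(o,p).
Restrictor triples: (D1,P1,O1)→filled(O1,P1) ✓  (D2,P2,O3)→filled(O3,P2) ✗  (D2,P3,O1)→filled(O1,P3) ✗  (D2,P4,O1)→filled(O1,P4) ✗  (D3,P1,O2)→filled(O2,P1) ✗  (D3,P4,O3)→filled(O3,P4) ✓  (D4,P1,O2)→filled(O2,P1) ✗  (D4,P2,O1)→filled(O1,P2) ✓  (D5,P3,O3)→filled(O3,P3) ✓
Counterexamples (restrictor triples failing the scope): 5.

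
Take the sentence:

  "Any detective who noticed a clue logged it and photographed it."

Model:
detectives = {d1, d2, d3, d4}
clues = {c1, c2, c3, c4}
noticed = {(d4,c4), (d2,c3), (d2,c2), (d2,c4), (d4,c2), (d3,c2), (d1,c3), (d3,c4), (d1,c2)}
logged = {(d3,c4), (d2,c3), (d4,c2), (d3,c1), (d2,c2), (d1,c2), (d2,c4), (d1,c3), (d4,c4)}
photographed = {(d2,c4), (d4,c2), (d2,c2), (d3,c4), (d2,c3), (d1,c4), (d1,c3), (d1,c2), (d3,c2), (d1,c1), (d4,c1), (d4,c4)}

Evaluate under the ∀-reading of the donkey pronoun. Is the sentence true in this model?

False

"it" takes "a clue" as antecedent — a donkey pronoun bound across the clause boundary.
Strong reading: for every (d,c) with noticed(d,c), logged(d,c) ∧ photographed(d,c).
Restrictor pairs: (d1,c2) ✓  (d1,c3) ✓  (d2,c2) ✓  (d2,c3) ✓  (d2,c4) ✓  (d3,c2) ✗  (d3,c4) ✓  (d4,c2) ✓  (d4,c4) ✓
Counterexample: (d3,c2) is in noticed but fails the scope.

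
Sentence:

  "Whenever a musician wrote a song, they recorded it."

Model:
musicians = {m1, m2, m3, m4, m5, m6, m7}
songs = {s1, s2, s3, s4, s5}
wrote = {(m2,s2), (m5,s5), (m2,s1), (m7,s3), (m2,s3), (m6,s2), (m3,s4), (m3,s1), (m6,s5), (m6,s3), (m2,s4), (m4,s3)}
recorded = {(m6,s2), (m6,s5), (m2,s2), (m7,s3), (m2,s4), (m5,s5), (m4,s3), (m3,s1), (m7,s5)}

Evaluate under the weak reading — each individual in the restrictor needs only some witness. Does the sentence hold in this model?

True

"it" takes "a song" as antecedent — a donkey pronoun bound across the clause boundary.
Weak reading: every musician m with some wrote-song has at least one wrote-song s such that recorded(m,s).
Per musician: m2:✓  m3:✓  m4:✓  m5:✓  m6:✓  m7:✓
Every musician in the restrictor has a witness.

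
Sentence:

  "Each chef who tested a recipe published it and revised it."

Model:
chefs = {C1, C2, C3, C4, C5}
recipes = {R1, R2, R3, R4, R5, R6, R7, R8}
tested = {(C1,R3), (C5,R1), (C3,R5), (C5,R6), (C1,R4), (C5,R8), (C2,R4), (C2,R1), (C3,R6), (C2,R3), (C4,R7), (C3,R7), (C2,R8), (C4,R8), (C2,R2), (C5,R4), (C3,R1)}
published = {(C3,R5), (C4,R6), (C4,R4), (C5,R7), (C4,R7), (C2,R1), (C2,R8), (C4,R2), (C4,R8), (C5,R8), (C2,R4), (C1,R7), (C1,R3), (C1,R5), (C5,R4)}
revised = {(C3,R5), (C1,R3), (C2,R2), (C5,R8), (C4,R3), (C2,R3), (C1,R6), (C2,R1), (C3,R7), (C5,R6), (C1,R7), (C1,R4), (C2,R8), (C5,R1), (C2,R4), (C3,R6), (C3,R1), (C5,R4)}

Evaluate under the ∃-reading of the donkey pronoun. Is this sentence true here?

False

"it" takes "a recipe" as antecedent — a donkey pronoun bound across the clause boundary.
Weak reading: every chef c with some tested-recipe has at least one tested-recipe r such that published(c,r) ∧ revised(c,r).
Per chef: C1:✓  C2:✓  C3:✓  C4:✗  C5:✓
C4 has no witness among its tested-recipes.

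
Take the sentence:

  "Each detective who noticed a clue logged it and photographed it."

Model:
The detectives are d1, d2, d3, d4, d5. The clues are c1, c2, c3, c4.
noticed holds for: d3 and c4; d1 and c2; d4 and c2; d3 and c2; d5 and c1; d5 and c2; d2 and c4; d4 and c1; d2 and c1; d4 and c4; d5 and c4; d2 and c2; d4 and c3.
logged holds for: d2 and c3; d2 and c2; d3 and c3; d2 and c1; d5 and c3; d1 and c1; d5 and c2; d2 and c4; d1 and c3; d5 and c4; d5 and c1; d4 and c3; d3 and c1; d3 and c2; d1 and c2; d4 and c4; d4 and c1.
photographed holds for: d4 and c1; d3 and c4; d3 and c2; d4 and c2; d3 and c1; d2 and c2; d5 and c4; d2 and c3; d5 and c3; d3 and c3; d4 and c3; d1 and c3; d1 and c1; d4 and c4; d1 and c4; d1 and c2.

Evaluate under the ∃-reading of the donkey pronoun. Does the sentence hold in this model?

True

"it" takes "a clue" as antecedent — a donkey pronoun bound across the clause boundary.
Weak reading: every detective d with some noticed-clue has at least one noticed-clue c such that logged(d,c) ∧ photographed(d,c).
Per detective: d1:✓  d2:✓  d3:✓  d4:✓  d5:✓
Every detective in the restrictor has a witness.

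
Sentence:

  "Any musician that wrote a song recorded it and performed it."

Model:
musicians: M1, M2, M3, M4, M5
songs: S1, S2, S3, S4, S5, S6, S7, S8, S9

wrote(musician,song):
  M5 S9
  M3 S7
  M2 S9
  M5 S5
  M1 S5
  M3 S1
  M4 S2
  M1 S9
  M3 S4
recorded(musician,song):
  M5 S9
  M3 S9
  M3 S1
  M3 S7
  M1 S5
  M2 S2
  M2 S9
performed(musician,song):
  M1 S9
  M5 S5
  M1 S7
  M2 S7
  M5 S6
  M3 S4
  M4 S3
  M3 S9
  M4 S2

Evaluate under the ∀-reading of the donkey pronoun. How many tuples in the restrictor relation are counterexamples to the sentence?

9

"it" takes "a song" as antecedent — a donkey pronoun bound across the clause boundary.
Strong reading: for every (m,s) with wrote(m,s), recorded(m,s) ∧ performed(m,s).
Restrictor pairs: (M1,S5) ✗  (M1,S9) ✗  (M2,S9) ✗  (M3,S1) ✗  (M3,S4) ✗  (M3,S7) ✗  (M4,S2) ✗  (M5,S5) ✗  (M5,S9) ✗
Counterexamples (restrictor pairs failing the scope): 9.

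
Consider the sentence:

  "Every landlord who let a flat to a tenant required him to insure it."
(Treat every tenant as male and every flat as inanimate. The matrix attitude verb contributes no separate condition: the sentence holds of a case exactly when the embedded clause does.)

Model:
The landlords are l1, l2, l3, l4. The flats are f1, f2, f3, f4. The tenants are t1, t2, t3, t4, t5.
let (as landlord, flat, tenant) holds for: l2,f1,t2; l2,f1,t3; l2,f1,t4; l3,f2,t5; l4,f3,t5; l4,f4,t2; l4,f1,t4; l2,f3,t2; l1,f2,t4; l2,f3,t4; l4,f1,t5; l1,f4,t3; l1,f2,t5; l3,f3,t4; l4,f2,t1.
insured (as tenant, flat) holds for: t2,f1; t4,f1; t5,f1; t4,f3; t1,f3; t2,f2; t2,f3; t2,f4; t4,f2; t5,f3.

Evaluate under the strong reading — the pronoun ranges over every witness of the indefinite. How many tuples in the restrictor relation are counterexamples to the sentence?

5

"him" takes "a tenant" as antecedent and "it" takes "a flat"; both are donkey pronouns co-varying with the restrictor.
Strong reading: for every (l,f,t) with let(l,f,t), insured(t,f).
Restrictor triples: (l1,f2,t4)→insured(t4,f2) ✓  (l1,f2,t5)→insured(t5,f2) ✗  (l1,f4,t3)→insured(t3,f4) ✗  (l2,f1,t2)→insured(t2,f1) ✓  (l2,f1,t3)→insured(t3,f1) ✗  (l2,f1,t4)→insured(t4,f1) ✓  (l2,f3,t2)→insured(t2,f3) ✓  (l2,f3,t4)→insured(t4,f3) ✓  (l3,f2,t5)→insured(t5,f2) ✗  (l3,f3,t4)→insured(t4,f3) ✓  (l4,f1,t4)→insured(t4,f1) ✓  (l4,f1,t5)→insured(t5,f1) ✓  (l4,f2,t1)→insured(t1,f2) ✗  (l4,f3,t5)→insured(t5,f3) ✓  (l4,f4,t2)→insured(t2,f4) ✓
Counterexamples (restrictor triples failing the scope): 5.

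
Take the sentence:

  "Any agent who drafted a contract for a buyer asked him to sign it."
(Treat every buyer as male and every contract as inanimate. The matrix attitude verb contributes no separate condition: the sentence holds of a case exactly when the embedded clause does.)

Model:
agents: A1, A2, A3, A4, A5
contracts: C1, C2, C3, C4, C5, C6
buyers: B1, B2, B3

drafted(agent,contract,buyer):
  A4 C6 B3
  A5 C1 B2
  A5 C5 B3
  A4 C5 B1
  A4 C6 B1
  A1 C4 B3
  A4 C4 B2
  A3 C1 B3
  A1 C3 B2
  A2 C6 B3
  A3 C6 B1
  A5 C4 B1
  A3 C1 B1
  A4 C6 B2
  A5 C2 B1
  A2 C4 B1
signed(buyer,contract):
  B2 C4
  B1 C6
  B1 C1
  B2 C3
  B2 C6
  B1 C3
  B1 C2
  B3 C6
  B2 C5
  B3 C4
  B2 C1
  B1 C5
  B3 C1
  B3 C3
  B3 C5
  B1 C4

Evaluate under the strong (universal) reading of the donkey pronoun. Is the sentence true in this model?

"him" takes "a buyer" as antecedent and "it" takes "a contract"; both are donkey pronouns co-varying with the restrictor.
Strong reading: for every (a,c,b) with drafted(a,c,b), signed(b,c).
Restrictor triples: (A1,C3,B2)→signed(B2,C3) ✓  (A1,C4,B3)→signed(B3,C4) ✓  (A2,C4,B1)→signed(B1,C4) ✓  (A2,C6,B3)→signed(B3,C6) ✓  (A3,C1,B1)→signed(B1,C1) ✓  (A3,C1,B3)→signed(B3,C1) ✓  (A3,C6,B1)→signed(B1,C6) ✓  (A4,C4,B2)→signed(B2,C4) ✓  (A4,C5,B1)→signed(B1,C5) ✓  (A4,C6,B1)→signed(B1,C6) ✓  (A4,C6,B2)→signed(B2,C6) ✓  (A4,C6,B3)→signed(B3,C6) ✓  (A5,C1,B2)→signed(B2,C1) ✓  (A5,C2,B1)→signed(B1,C2) ✓  (A5,C4,B1)→signed(B1,C4) ✓  (A5,C5,B3)→signed(B3,C5) ✓
Every restrictor triple satisfies the scope.

True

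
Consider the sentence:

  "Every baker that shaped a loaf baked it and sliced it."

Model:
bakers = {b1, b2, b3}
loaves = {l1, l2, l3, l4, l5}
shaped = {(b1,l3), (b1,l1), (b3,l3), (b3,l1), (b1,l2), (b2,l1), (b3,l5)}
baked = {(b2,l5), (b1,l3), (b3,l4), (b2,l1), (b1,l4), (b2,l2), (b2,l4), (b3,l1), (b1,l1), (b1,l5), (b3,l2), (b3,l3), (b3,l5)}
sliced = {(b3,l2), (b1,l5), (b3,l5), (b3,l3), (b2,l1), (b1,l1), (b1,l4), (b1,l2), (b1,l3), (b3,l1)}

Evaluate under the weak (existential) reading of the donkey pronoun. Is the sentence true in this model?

"it" takes "a loaf" as antecedent — a donkey pronoun bound across the clause boundary.
Weak reading: every baker b with some shaped-loaf has at least one shaped-loaf l such that baked(b,l) ∧ sliced(b,l).
Per baker: b1:✓  b2:✓  b3:✓
Every baker in the restrictor has a witness.

True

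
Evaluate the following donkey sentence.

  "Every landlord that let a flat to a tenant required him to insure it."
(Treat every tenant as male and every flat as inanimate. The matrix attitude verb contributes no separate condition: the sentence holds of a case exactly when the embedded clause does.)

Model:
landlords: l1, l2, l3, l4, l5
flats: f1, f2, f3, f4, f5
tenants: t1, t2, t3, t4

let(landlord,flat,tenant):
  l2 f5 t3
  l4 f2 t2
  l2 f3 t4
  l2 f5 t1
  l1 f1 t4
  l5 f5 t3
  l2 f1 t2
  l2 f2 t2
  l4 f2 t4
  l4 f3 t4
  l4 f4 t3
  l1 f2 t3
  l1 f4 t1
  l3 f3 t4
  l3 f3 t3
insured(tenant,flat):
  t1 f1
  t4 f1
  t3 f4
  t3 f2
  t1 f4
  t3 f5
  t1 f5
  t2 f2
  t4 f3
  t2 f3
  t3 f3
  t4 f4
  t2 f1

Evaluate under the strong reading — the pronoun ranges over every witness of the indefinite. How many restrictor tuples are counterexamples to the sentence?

"him" takes "a tenant" as antecedent and "it" takes "a flat"; both are donkey pronouns co-varying with the restrictor.
Strong reading: for every (l,f,t) with let(l,f,t), insured(t,f).
Restrictor triples: (l1,f1,t4)→insured(t4,f1) ✓  (l1,f2,t3)→insured(t3,f2) ✓  (l1,f4,t1)→insured(t1,f4) ✓  (l2,f1,t2)→insured(t2,f1) ✓  (l2,f2,t2)→insured(t2,f2) ✓  (l2,f3,t4)→insured(t4,f3) ✓  (l2,f5,t1)→insured(t1,f5) ✓  (l2,f5,t3)→insured(t3,f5) ✓  (l3,f3,t3)→insured(t3,f3) ✓  (l3,f3,t4)→insured(t4,f3) ✓  (l4,f2,t2)→insured(t2,f2) ✓  (l4,f2,t4)→insured(t4,f2) ✗  (l4,f3,t4)→insured(t4,f3) ✓  (l4,f4,t3)→insured(t3,f4) ✓  (l5,f5,t3)→insured(t3,f5) ✓
Counterexamples (restrictor triples failing the scope): 1.

1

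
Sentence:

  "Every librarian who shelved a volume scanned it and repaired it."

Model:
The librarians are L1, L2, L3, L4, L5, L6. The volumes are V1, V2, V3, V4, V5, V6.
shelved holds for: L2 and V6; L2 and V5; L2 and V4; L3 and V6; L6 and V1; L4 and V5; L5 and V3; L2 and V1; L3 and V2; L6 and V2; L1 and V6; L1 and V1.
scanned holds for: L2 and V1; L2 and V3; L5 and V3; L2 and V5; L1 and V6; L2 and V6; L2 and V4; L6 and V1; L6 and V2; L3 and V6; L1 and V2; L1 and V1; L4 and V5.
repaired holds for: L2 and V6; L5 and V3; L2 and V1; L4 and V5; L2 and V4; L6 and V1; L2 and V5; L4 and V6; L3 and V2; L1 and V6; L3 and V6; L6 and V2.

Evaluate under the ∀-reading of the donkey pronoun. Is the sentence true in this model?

False

"it" takes "a volume" as antecedent — a donkey pronoun bound across the clause boundary.
Strong reading: for every (l,v) with shelved(l,v), scanned(l,v) ∧ repaired(l,v).
Restrictor pairs: (L1,V1) ✗  (L1,V6) ✓  (L2,V1) ✓  (L2,V4) ✓  (L2,V5) ✓  (L2,V6) ✓  (L3,V2) ✗  (L3,V6) ✓  (L4,V5) ✓  (L5,V3) ✓  (L6,V1) ✓  (L6,V2) ✓
Counterexample: (L1,V1) is in shelved but fails the scope.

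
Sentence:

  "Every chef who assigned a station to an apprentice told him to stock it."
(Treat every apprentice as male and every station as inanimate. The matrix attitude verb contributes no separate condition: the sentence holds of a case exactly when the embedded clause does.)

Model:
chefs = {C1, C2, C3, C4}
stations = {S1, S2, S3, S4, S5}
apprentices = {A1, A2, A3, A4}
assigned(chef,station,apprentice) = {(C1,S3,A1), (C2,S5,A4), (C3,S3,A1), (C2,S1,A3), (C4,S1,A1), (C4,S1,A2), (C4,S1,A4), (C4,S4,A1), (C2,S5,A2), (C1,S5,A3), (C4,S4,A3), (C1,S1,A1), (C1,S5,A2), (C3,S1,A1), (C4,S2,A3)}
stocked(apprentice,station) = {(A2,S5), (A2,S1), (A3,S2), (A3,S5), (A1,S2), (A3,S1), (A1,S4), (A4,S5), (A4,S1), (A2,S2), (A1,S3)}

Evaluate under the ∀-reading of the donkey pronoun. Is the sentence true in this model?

"him" takes "an apprentice" as antecedent and "it" takes "a station"; both are donkey pronouns co-varying with the restrictor.
Strong reading: for every (c,s,a) with assigned(c,s,a), stocked(a,s).
Restrictor triples: (C1,S1,A1)→stocked(A1,S1) ✗  (C1,S3,A1)→stocked(A1,S3) ✓  (C1,S5,A2)→stocked(A2,S5) ✓  (C1,S5,A3)→stocked(A3,S5) ✓  (C2,S1,A3)→stocked(A3,S1) ✓  (C2,S5,A2)→stocked(A2,S5) ✓  (C2,S5,A4)→stocked(A4,S5) ✓  (C3,S1,A1)→stocked(A1,S1) ✗  (C3,S3,A1)→stocked(A1,S3) ✓  (C4,S1,A1)→stocked(A1,S1) ✗  (C4,S1,A2)→stocked(A2,S1) ✓  (C4,S1,A4)→stocked(A4,S1) ✓  (C4,S2,A3)→stocked(A3,S2) ✓  (C4,S4,A1)→stocked(A1,S4) ✓  (C4,S4,A3)→stocked(A3,S4) ✗
Counterexample: (C1,S1,A1) — stocked(A1,S1) does not hold.

False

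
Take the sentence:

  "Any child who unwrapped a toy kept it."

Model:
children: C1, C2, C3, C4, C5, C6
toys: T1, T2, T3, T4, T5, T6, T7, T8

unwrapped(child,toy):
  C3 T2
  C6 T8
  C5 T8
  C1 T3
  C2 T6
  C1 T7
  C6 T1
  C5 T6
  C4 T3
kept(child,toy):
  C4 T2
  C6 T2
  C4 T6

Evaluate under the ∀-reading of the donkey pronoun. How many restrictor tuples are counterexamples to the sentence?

"it" takes "a toy" as antecedent — a donkey pronoun bound across the clause boundary.
Strong reading: for every (c,t) with unwrapped(c,t), kept(c,t).
Restrictor pairs: (C1,T3) ✗  (C1,T7) ✗  (C2,T6) ✗  (C3,T2) ✗  (C4,T3) ✗  (C5,T6) ✗  (C5,T8) ✗  (C6,T1) ✗  (C6,T8) ✗
Counterexamples (restrictor pairs failing the scope): 9.

9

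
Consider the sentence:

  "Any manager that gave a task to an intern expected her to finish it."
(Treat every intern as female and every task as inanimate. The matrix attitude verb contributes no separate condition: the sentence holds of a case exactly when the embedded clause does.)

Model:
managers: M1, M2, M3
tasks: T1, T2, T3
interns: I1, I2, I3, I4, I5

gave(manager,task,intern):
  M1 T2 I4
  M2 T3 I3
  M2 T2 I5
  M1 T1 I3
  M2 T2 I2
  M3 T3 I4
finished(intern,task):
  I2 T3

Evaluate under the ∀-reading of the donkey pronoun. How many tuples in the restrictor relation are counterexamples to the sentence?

"her" takes "an intern" as antecedent and "it" takes "a task"; both are donkey pronouns co-varying with the restrictor.
Strong reading: for every (m,t,i) with gave(m,t,i), finished(i,t).
Restrictor triples: (M1,T1,I3)→finished(I3,T1) ✗  (M1,T2,I4)→finished(I4,T2) ✗  (M2,T2,I2)→finished(I2,T2) ✗  (M2,T2,I5)→finished(I5,T2) ✗  (M2,T3,I3)→finished(I3,T3) ✗  (M3,T3,I4)→finished(I4,T3) ✗
Counterexamples (restrictor triples failing the scope): 6.

6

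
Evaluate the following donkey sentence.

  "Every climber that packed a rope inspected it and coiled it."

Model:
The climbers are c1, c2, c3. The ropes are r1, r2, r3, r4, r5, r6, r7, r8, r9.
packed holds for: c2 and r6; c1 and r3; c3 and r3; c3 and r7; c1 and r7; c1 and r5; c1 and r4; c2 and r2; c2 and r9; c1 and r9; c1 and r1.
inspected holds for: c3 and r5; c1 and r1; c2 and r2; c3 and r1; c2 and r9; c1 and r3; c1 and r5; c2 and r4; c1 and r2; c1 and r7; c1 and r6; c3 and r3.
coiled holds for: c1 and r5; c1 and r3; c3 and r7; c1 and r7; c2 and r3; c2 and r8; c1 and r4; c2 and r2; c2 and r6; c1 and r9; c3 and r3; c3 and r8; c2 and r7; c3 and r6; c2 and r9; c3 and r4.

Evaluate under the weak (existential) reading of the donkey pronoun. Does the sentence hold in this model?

"it" takes "a rope" as antecedent — a donkey pronoun bound across the clause boundary.
Weak reading: every climber c with some packed-rope has at least one packed-rope r such that inspected(c,r) ∧ coiled(c,r).
Per climber: c1:✓  c2:✓  c3:✓
Every climber in the restrictor has a witness.

True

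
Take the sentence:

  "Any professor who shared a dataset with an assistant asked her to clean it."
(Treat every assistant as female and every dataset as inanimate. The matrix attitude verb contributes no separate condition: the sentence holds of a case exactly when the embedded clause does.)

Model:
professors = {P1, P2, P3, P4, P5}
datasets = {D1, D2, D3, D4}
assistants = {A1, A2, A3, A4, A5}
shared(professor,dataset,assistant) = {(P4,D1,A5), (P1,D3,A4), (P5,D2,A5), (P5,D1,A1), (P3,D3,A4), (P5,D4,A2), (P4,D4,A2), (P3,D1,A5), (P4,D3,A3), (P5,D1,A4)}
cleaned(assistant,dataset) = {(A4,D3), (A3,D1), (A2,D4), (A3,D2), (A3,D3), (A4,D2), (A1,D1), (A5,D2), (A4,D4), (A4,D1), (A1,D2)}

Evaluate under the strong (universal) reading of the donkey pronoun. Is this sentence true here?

"her" takes "an assistant" as antecedent and "it" takes "a dataset"; both are donkey pronouns co-varying with the restrictor.
Strong reading: for every (p,d,a) with shared(p,d,a), cleaned(a,d).
Restrictor triples: (P1,D3,A4)→cleaned(A4,D3) ✓  (P3,D1,A5)→cleaned(A5,D1) ✗  (P3,D3,A4)→cleaned(A4,D3) ✓  (P4,D1,A5)→cleaned(A5,D1) ✗  (P4,D3,A3)→cleaned(A3,D3) ✓  (P4,D4,A2)→cleaned(A2,D4) ✓  (P5,D1,A1)→cleaned(A1,D1) ✓  (P5,D1,A4)→cleaned(A4,D1) ✓  (P5,D2,A5)→cleaned(A5,D2) ✓  (P5,D4,A2)→cleaned(A2,D4) ✓
Counterexample: (P3,D1,A5) — cleaned(A5,D1) does not hold.

False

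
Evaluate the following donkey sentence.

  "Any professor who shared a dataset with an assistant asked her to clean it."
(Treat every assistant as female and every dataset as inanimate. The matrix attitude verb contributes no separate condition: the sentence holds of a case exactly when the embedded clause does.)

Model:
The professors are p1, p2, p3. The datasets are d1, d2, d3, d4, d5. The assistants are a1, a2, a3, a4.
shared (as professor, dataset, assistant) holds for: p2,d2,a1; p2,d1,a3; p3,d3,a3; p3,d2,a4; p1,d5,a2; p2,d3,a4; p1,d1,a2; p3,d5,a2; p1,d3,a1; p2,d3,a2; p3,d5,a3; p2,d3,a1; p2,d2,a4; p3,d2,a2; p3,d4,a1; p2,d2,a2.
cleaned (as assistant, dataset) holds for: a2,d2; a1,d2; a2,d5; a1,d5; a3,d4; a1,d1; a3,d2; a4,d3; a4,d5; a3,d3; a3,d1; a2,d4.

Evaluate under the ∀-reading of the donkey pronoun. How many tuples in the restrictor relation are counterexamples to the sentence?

8

"her" takes "an assistant" as antecedent and "it" takes "a dataset"; both are donkey pronouns co-varying with the restrictor.
Strong reading: for every (p,d,a) with shared(p,d,a), cleaned(a,d).
Restrictor triples: (p1,d1,a2)→cleaned(a2,d1) ✗  (p1,d3,a1)→cleaned(a1,d3) ✗  (p1,d5,a2)→cleaned(a2,d5) ✓  (p2,d1,a3)→cleaned(a3,d1) ✓  (p2,d2,a1)→cleaned(a1,d2) ✓  (p2,d2,a2)→cleaned(a2,d2) ✓  (p2,d2,a4)→cleaned(a4,d2) ✗  (p2,d3,a1)→cleaned(a1,d3) ✗  (p2,d3,a2)→cleaned(a2,d3) ✗  (p2,d3,a4)→cleaned(a4,d3) ✓  (p3,d2,a2)→cleaned(a2,d2) ✓  (p3,d2,a4)→cleaned(a4,d2) ✗  (p3,d3,a3)→cleaned(a3,d3) ✓  (p3,d4,a1)→cleaned(a1,d4) ✗  (p3,d5,a2)→cleaned(a2,d5) ✓  (p3,d5,a3)→cleaned(a3,d5) ✗
Counterexamples (restrictor triples failing the scope): 8.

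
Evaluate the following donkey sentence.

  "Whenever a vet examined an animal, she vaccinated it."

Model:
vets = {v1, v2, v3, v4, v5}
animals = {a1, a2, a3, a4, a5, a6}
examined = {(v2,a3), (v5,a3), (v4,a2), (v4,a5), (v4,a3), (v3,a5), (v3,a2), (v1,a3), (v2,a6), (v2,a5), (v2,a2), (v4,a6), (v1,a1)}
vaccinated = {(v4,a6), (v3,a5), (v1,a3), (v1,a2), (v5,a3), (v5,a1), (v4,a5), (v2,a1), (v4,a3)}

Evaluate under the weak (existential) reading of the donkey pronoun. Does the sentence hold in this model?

False

"it" takes "an animal" as antecedent — a donkey pronoun bound across the clause boundary.
Weak reading: every vet v with some examined-animal has at least one examined-animal a such that vaccinated(v,a).
Per vet: v1:✓  v2:✗  v3:✓  v4:✓  v5:✓
v2 has no witness among its examined-animals.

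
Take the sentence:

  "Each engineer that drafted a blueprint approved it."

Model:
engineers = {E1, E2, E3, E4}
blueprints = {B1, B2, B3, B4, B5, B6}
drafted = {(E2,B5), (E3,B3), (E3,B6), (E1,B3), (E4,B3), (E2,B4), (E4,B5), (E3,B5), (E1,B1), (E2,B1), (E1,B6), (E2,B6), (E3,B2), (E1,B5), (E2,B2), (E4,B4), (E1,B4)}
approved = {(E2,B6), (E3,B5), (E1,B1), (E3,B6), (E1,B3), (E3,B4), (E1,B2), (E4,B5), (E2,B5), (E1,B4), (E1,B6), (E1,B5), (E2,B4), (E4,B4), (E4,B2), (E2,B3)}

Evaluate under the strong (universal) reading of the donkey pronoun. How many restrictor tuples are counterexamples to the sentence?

"it" takes "a blueprint" as antecedent — a donkey pronoun bound across the clause boundary.
Strong reading: for every (e,b) with drafted(e,b), approved(e,b).
Restrictor pairs: (E1,B1) ✓  (E1,B3) ✓  (E1,B4) ✓  (E1,B5) ✓  (E1,B6) ✓  (E2,B1) ✗  (E2,B2) ✗  (E2,B4) ✓  (E2,B5) ✓  (E2,B6) ✓  (E3,B2) ✗  (E3,B3) ✗  (E3,B5) ✓  (E3,B6) ✓  (E4,B3) ✗  (E4,B4) ✓  (E4,B5) ✓
Counterexamples (restrictor pairs failing the scope): 5.

5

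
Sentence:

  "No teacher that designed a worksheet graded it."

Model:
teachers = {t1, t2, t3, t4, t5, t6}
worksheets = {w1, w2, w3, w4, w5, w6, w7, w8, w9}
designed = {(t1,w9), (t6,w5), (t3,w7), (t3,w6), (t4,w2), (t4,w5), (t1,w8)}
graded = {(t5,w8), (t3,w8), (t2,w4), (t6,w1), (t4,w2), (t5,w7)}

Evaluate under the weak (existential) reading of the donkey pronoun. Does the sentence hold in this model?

"it" takes "a worksheet" as antecedent — a donkey pronoun bound across the clause boundary.
Truth condition: for no (t,w) with designed(t,w) does graded(t,w) hold.
Restrictor pairs — does the scope hold? (t1,w8):fails  (t1,w9):fails  (t3,w6):fails  (t3,w7):fails  (t4,w2):holds  (t4,w5):fails  (t6,w5):fails
Scope holds for 1 pair(s), so the sentence is false.

False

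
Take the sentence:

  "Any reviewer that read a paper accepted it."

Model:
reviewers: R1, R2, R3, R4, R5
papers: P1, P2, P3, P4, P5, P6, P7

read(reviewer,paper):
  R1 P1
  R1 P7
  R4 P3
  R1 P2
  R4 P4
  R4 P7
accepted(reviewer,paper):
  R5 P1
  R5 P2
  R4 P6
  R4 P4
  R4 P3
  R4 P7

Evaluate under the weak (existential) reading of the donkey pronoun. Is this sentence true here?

"it" takes "a paper" as antecedent — a donkey pronoun bound across the clause boundary.
Weak reading: every reviewer r with some read-paper has at least one read-paper p such that accepted(r,p).
Per reviewer: R1:✗  R4:✓
R1 has no witness among its read-papers.

False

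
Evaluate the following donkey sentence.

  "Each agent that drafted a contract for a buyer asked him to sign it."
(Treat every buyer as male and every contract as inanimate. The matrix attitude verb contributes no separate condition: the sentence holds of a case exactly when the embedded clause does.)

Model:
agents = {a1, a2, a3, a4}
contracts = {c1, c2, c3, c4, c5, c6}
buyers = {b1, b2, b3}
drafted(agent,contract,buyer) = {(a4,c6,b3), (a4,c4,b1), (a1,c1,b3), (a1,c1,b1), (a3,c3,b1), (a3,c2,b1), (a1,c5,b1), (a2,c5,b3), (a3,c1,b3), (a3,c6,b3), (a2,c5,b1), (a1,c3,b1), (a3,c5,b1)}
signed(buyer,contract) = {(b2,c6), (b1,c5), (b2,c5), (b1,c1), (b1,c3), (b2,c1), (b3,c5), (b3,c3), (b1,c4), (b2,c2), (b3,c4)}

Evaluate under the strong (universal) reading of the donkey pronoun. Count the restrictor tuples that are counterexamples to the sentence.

"him" takes "a buyer" as antecedent and "it" takes "a contract"; both are donkey pronouns co-varying with the restrictor.
Strong reading: for every (a,c,b) with drafted(a,c,b), signed(b,c).
Restrictor triples: (a1,c1,b1)→signed(b1,c1) ✓  (a1,c1,b3)→signed(b3,c1) ✗  (a1,c3,b1)→signed(b1,c3) ✓  (a1,c5,b1)→signed(b1,c5) ✓  (a2,c5,b1)→signed(b1,c5) ✓  (a2,c5,b3)→signed(b3,c5) ✓  (a3,c1,b3)→signed(b3,c1) ✗  (a3,c2,b1)→signed(b1,c2) ✗  (a3,c3,b1)→signed(b1,c3) ✓  (a3,c5,b1)→signed(b1,c5) ✓  (a3,c6,b3)→signed(b3,c6) ✗  (a4,c4,b1)→signed(b1,c4) ✓  (a4,c6,b3)→signed(b3,c6) ✗
Counterexamples (restrictor triples failing the scope): 5.

5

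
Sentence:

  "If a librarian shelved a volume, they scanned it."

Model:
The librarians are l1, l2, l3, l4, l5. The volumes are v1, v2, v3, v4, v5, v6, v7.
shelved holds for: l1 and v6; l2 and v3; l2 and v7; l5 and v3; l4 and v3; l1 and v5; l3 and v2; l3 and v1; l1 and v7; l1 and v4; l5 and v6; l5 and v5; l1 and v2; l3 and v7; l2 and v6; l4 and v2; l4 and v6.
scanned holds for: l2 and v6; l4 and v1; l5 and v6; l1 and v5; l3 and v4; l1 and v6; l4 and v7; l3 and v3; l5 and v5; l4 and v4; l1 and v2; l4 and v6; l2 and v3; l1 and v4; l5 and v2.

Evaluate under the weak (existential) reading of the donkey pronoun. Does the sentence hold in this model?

"it" takes "a volume" as antecedent — a donkey pronoun bound across the clause boundary.
Weak reading: every librarian l with some shelved-volume has at least one shelved-volume v such that scanned(l,v).
Per librarian: l1:✓  l2:✓  l3:✗  l4:✓  l5:✓
l3 has no witness among its shelved-volumes.

False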